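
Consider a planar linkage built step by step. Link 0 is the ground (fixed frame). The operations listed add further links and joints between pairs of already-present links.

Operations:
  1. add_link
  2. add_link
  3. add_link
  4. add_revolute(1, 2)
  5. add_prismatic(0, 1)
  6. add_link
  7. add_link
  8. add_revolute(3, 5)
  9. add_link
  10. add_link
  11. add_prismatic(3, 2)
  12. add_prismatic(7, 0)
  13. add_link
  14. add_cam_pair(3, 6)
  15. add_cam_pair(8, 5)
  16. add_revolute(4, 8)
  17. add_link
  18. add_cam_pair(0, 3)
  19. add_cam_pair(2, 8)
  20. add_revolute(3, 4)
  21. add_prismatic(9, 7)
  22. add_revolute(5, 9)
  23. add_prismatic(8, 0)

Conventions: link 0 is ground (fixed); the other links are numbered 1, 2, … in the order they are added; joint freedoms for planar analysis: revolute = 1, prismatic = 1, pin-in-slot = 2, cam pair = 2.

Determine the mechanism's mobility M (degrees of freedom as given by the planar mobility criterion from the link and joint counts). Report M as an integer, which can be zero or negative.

L=1 J1=0 J2=0
add link → L=2 J1=0 J2=0
add link → L=3 J1=0 J2=0
add link → L=4 J1=0 J2=0
R@1,2 dof=1 J1 → L=4 J1=1 J2=0
P@0,1 dof=1 J1 → L=4 J1=2 J2=0
add link → L=5 J1=2 J2=0
add link → L=6 J1=2 J2=0
R@3,5 dof=1 J1 → L=6 J1=3 J2=0
add link → L=7 J1=3 J2=0
add link → L=8 J1=3 J2=0
P@3,2 dof=1 J1 → L=8 J1=4 J2=0
P@7,0 dof=1 J1 → L=8 J1=5 J2=0
add link → L=9 J1=5 J2=0
C@3,6 dof=2 J2 → L=9 J1=5 J2=1
C@8,5 dof=2 J2 → L=9 J1=5 J2=2
R@4,8 dof=1 J1 → L=9 J1=6 J2=2
add link → L=10 J1=6 J2=2
C@0,3 dof=2 J2 → L=10 J1=6 J2=3
C@2,8 dof=2 J2 → L=10 J1=6 J2=4
R@3,4 dof=1 J1 → L=10 J1=7 J2=4
P@9,7 dof=1 J1 → L=10 J1=8 J2=4
R@5,9 dof=1 J1 → L=10 J1=9 J2=4
P@8,0 dof=1 J1 → L=10 J1=10 J2=4
M=3(L−1)−2J1−J2=3·9−2·10−4=3

M = 3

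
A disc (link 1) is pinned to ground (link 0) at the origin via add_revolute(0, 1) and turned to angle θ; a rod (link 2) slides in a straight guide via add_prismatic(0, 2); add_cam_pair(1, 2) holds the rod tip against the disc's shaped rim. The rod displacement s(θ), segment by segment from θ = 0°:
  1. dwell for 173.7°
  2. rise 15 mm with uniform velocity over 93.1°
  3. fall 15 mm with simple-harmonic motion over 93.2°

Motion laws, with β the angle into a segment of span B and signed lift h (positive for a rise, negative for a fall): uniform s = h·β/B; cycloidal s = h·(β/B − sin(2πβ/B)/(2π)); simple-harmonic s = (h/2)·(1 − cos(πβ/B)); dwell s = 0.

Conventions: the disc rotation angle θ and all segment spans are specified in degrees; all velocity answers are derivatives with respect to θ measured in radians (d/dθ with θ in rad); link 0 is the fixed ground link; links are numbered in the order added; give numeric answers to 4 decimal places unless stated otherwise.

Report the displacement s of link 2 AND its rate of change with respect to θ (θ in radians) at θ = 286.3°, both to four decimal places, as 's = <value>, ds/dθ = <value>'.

segment 1 (0° to 173.7°, dwell): s unchanged at 0.0000
segment 2 (173.7° to 266.8°, uniform, h = 15) is passed completely: s = 0.0000 + (15) = 15.0000
θ = 286.3° falls in segment 3 (266.8° to 360°, simple-harmonic, h = -15): β = 286.3 − 266.8 = 19.5°, B = 93.2°; Δs = -15/2·(1 − cos(π·0.2092)) = -1.5627; s = 15.0000 − 1.5627 = 13.4373
velocity in seg [266.8°–360°] (simple-harmonic), θ in radians: β = 19.5° = 0.3403 rad, B = 93.2° = 1.6266 rad; ds/dθ = (πh/(2B)) sin(πβ/B) = (π·(-15)/(2·1.6266)) sin(π·0.2092) = -8.850142 mm/rad

s = 13.4373, ds/dθ = -8.8501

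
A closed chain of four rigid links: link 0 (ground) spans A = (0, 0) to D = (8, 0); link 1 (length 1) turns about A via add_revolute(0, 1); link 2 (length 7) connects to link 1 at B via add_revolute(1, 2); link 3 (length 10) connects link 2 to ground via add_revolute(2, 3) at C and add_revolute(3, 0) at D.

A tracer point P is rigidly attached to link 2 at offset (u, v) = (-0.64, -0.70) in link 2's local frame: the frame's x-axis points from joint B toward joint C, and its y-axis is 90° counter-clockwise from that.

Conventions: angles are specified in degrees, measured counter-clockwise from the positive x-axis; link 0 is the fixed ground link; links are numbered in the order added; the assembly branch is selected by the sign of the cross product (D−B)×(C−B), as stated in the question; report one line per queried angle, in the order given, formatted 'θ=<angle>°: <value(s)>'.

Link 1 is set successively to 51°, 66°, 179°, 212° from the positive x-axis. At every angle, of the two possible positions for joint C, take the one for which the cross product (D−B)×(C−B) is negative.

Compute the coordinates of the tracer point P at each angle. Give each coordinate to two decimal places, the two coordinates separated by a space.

A=(0,0), D=(8.00,0)
θ=51°: B = A + 1.00·(cos51°, sin51°) = (0.6293, 0.7771)
θ=51°: |BD| = 7.4115
θ=51°: circle(B,7.00) ∩ circle(D,10.00): a=0.2652, h=6.9950
θ=51°:   candidates: C₊=(1.6265,7.7058) cross=51.844; C₋=(0.1596,-6.2071) cross=-51.844
θ=51°:   branch - wants cross < 0 → take C=(0.1596,-6.2071) (cross=-51.844)
θ=51°: ex = (C−B)/|BC| = (-0.0671,-0.9977); ey = (0.9977,-0.0671)
θ=51°: P = B + -0.64·ex + -0.70·ey = (-0.0262,1.4627)
θ=66°: B = A + 1.00·(cos66°, sin66°) = (0.4067, 0.9135)
θ=66°: |BD| = 7.6480
θ=66°: circle(B,7.00) ∩ circle(D,10.00): a=0.4898, h=6.9828
θ=66°:   candidates: C₊=(1.7271,7.7879) cross=53.405; C₋=(0.0590,-6.0778) cross=-53.405
θ=66°:   branch - wants cross < 0 → take C=(0.0590,-6.0778) (cross=-53.405)
θ=66°: ex = (C−B)/|BC| = (-0.0497,-0.9988); ey = (0.9988,-0.0497)
θ=66°: P = B + -0.64·ex + -0.70·ey = (-0.2606,1.5875)
θ=179°: B = A + 1.00·(cos179°, sin179°) = (-0.9998, 0.0175)
θ=179°: |BD| = 8.9999
θ=179°: circle(B,7.00) ∩ circle(D,10.00): a=1.6666, h=6.7987
θ=179°:   candidates: C₊=(0.6799,6.8129) cross=61.188; C₋=(0.6535,-6.7845) cross=-61.188
θ=179°:   branch - wants cross < 0 → take C=(0.6535,-6.7845) (cross=-61.188)
θ=179°: ex = (C−B)/|BC| = (0.2362,-0.9717); ey = (0.9717,0.2362)
θ=179°: P = B + -0.64·ex + -0.70·ey = (-1.8312,0.4740)
θ=212°: B = A + 1.00·(cos212°, sin212°) = (-0.8480, -0.5299)
θ=212°: |BD| = 8.8639
θ=212°: circle(B,7.00) ∩ circle(D,10.00): a=1.5551, h=6.8251
θ=212°:   candidates: C₊=(0.2963,6.3759) cross=60.497; C₋=(1.1123,-7.2498) cross=-60.497
θ=212°:   branch - wants cross < 0 → take C=(1.1123,-7.2498) (cross=-60.497)
θ=212°: ex = (C−B)/|BC| = (0.2801,-0.9600); ey = (0.9600,0.2801)
θ=212°: P = B + -0.64·ex + -0.70·ey = (-1.6993,-0.1116)

θ=51°: -0.03 1.46
θ=66°: -0.26 1.59
θ=179°: -1.83 0.47
θ=212°: -1.70 -0.11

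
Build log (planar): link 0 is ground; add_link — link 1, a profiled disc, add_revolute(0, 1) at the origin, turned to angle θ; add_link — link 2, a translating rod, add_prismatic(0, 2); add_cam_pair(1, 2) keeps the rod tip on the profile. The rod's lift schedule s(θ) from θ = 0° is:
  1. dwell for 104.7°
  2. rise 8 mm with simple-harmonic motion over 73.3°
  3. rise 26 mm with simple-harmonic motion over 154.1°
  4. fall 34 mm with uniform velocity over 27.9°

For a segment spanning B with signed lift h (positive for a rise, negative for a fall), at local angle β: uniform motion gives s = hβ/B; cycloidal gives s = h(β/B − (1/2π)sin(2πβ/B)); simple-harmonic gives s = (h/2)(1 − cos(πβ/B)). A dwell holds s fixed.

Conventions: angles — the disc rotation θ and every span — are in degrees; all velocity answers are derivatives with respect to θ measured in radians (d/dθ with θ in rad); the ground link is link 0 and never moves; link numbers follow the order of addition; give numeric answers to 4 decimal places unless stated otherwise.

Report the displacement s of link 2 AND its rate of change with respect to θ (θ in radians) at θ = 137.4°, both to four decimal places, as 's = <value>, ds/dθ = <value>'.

seg 1 [0°–104.7°] dwell: s stays 0.0000
seg 2 [104.7°–178°] simple-harmonic, h=8: θ=137.4° here. β=32.7, B=73.3. 8/2·(1 − cos(π·0.4461)) = 3.3261 → s = 3.3261
velocity in seg [104.7°–178°] (simple-harmonic), θ in radians: β = 32.7° = 0.5707 rad, B = 73.3° = 1.2793 rad; ds/dθ = (πh/(2B)) sin(πβ/B) = (π·8/(2·1.2793)) sin(π·0.4461) = 9.682221 mm/rad

s = 3.3261, ds/dθ = 9.6822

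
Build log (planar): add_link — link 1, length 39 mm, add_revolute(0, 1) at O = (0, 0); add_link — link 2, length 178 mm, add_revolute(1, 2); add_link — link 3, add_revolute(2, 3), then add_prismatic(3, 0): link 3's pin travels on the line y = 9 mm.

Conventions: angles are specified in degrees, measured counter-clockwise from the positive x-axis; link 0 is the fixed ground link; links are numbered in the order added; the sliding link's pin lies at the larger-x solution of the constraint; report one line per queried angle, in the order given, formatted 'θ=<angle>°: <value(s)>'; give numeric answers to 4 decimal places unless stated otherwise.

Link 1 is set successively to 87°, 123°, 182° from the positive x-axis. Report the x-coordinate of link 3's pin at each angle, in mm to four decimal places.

geometry: r = 39 mm, L = 178 mm, e = 9 mm
θ=87°: crank pin P = (r cos θ, r sin θ) = (2.041102, 38.946552)
θ=87°: h = r sin θ − e = 38.946552 − 9 = 29.946552
θ=87°: x = r cos θ + √(L² − h²) = 2.041102 + 175.462828 = 177.503930
θ=123°: crank pin P = (r cos θ, r sin θ) = (-21.240922, 32.708152)
θ=123°: h = r sin θ − e = 32.708152 − 9 = 23.708152
θ=123°: x = r cos θ + √(L² − h²) = -21.240922 + 176.414068 = 155.173146
θ=182°: crank pin P = (r cos θ, r sin θ) = (-38.976242, -1.361080)
θ=182°: h = r sin θ − e = -1.361080 − 9 = -10.361080
θ=182°: x = r cos θ + √(L² − h²) = -38.976242 + 177.698194 = 138.721951

θ=87°: 177.5039
θ=123°: 155.1731
θ=182°: 138.7220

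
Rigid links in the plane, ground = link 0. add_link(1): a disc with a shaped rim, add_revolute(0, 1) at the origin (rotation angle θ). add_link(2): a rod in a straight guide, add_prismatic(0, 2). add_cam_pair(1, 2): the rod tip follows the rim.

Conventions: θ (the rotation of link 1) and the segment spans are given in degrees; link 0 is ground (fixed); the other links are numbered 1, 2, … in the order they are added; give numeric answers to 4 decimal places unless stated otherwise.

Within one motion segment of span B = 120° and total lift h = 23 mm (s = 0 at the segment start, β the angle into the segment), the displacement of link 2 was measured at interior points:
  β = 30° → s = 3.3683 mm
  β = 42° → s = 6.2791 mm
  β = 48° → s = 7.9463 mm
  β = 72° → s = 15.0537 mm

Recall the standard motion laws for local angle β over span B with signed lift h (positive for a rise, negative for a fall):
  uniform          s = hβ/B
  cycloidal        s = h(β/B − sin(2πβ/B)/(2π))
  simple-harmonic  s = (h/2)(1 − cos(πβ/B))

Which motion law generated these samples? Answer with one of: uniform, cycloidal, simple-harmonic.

candidates at β/B = r: uniform s = h·r (linear in β); cycloidal s = h·(r − sin(2πr)/(2π)); simple-harmonic s = (h/2)(1 − cos(πr))
β=30°: printed 3.3683 | uniform 5.7500, cycloidal 2.0894, simple-harmonic 3.3683
β=42°: printed 6.2791 | uniform 8.0500, cycloidal 5.0885, simple-harmonic 6.2791
β=48°: printed 7.9463 | uniform 9.2000, cycloidal 7.0484, simple-harmonic 7.9463
β=72°: printed 15.0537 | uniform 13.8000, cycloidal 15.9516, simple-harmonic 15.0537
only one law matches every sample → simple-harmonic

simple-harmonic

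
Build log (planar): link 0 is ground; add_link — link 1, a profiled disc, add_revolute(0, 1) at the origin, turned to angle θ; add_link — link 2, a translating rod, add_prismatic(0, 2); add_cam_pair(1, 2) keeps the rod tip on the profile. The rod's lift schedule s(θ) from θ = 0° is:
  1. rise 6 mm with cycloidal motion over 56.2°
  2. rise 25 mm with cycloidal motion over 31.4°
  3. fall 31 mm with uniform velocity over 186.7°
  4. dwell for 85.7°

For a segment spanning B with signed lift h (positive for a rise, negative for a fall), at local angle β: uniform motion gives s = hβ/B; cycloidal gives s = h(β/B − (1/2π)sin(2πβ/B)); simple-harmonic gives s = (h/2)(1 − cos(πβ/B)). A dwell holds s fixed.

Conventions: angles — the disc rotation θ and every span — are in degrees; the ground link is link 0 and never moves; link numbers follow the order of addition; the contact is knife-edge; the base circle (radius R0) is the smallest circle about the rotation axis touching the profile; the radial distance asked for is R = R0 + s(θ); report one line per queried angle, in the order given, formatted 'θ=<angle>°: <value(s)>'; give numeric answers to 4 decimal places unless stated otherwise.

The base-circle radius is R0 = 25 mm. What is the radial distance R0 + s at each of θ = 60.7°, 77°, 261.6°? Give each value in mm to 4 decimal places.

seg 1 [0°–56.2°] cycloidal, h=6: full span → s += 6 → s = 6.0000
seg 2 [56.2°–87.6°] cycloidal, h=25: θ=60.7° here. β=4.5, B=31.4. 25·(0.1433 − sin(2π·0.1433)/(2π)) = 0.4649 → s = 6.4649
seg 2 [56.2°–87.6°] cycloidal, h=25: θ=77° here. β=20.8, B=31.4. 25·(0.6624 − sin(2π·0.6624)/(2π)) = 19.9520 → s = 25.9520
seg 2 [56.2°–87.6°] cycloidal, h=25: full span → s += 25 → s = 31.0000
seg 3 [87.6°–274.3°] uniform, h=-31: θ=261.6° here. β=174, B=186.7. -31·174/186.7 = -28.8913 → s = 2.1087
θ=60.7°: R = R0 + s = 25 + 6.4649 = 31.4649
θ=77°: R = R0 + s = 25 + 25.9520 = 50.9520
θ=261.6°: R = R0 + s = 25 + 2.1087 = 27.1087

θ=60.7°: 31.4649
θ=77°: 50.9520
θ=261.6°: 27.1087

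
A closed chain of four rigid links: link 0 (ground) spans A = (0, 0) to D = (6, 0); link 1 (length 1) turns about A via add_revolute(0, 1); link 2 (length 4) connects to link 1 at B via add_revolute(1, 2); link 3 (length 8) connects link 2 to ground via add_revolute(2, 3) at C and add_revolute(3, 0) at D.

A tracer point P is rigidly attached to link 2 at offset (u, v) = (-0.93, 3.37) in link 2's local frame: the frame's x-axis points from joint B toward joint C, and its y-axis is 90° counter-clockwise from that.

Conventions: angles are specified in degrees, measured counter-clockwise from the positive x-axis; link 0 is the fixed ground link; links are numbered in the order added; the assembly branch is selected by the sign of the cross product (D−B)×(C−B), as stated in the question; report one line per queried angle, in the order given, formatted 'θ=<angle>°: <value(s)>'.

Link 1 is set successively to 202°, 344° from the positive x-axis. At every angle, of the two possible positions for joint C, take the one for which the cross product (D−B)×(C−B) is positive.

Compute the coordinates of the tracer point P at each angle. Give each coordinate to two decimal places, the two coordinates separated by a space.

A=(0,0), D=(6.00,0)
θ=202°: B = A + 1.00·(cos202°, sin202°) = (-0.9272, -0.3746)
θ=202°: |BD| = 6.9373
θ=202°: circle(B,4.00) ∩ circle(D,8.00): a=0.0091, h=4.0000
θ=202°:   candidates: C₊=(-1.1341,3.6200) cross=27.749; C₋=(-0.7021,-4.3683) cross=-27.749
θ=202°:   branch + wants cross > 0 → take C=(-1.1341,3.6200) (cross=27.749)
θ=202°: ex = (C−B)/|BC| = (-0.0517,0.9987); ey = (-0.9987,-0.0517)
θ=202°: P = B + -0.93·ex + 3.37·ey = (-4.2446,-1.4777)
θ=344°: B = A + 1.00·(cos344°, sin344°) = (0.9613, -0.2756)
θ=344°: |BD| = 5.0463
θ=344°: circle(B,4.00) ∩ circle(D,8.00): a=-2.2329, h=3.3188
θ=344°:   candidates: C₊=(-1.4495,2.9162) cross=16.748; C₋=(-1.0870,-3.7114) cross=-16.748
θ=344°:   branch + wants cross > 0 → take C=(-1.4495,2.9162) (cross=16.748)
θ=344°: ex = (C−B)/|BC| = (-0.6027,0.7980); ey = (-0.7980,-0.6027)
θ=344°: P = B + -0.93·ex + 3.37·ey = (-1.1674,-3.0488)

θ=202°: -4.24 -1.48
θ=344°: -1.17 -3.05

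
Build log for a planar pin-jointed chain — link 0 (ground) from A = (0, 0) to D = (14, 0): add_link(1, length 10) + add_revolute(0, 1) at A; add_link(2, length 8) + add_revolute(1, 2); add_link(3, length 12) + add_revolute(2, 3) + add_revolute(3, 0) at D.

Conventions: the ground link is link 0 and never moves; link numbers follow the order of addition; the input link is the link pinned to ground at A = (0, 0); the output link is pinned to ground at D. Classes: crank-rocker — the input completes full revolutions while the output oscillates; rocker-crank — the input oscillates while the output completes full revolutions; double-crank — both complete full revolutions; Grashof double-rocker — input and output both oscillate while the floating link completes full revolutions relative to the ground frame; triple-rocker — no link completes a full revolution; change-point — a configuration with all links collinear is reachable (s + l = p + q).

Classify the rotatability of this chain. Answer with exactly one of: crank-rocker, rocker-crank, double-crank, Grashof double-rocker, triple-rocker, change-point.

lengths: ground=14, input=10, coupler=8, output=12
sorted: s=8 (shortest), l=14 (longest), p+q=22
s + l = 22 vs p + q = 22
s + l = p + q → change-point (collinear configuration reachable)

change-point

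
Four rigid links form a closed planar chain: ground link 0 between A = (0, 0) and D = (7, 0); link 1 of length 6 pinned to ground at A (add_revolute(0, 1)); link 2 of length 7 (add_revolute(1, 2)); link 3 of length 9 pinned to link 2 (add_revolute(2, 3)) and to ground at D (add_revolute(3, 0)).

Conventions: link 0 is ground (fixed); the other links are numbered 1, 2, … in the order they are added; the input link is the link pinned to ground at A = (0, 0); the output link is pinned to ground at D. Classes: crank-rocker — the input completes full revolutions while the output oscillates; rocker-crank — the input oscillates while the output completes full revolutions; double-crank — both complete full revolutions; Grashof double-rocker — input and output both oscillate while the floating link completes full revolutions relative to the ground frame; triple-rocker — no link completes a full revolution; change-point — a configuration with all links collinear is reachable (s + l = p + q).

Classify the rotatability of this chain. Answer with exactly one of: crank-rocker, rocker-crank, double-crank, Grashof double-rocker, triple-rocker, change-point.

lengths: ground=7, input=6, coupler=7, output=9
sorted: s=6 (shortest), l=9 (longest), p+q=14
s + l = 15 vs p + q = 14
s + l > p + q → non-Grashof → no link fully rotates → triple-rocker

triple-rocker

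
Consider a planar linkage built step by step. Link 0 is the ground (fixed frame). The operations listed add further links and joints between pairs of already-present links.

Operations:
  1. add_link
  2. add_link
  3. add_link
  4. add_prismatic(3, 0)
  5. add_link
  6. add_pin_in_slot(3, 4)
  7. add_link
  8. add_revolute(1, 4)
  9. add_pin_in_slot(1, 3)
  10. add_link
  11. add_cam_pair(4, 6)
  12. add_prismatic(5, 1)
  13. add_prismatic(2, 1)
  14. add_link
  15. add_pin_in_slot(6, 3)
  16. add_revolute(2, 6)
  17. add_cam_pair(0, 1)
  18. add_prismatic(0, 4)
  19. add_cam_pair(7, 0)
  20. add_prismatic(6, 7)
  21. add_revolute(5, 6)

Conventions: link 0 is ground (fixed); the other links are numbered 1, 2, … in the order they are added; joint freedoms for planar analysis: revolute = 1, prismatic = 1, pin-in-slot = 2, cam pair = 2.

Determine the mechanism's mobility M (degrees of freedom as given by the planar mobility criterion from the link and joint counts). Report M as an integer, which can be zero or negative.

(L,J1,J2)=(1,0,0); link0 fixed
link1: (2,0,0)
link2: (3,0,0)
link3: (4,0,0)
P 3-0 [J1]: (4,1,0)
link4: (5,1,0)
PS 3-4 [J2]: (5,1,1)
link5: (6,1,1)
R 1-4 [J1]: (6,2,1)
PS 1-3 [J2]: (6,2,2)
link6: (7,2,2)
C 4-6 [J2]: (7,2,3)
P 5-1 [J1]: (7,3,3)
P 2-1 [J1]: (7,4,3)
link7: (8,4,3)
PS 6-3 [J2]: (8,4,4)
R 2-6 [J1]: (8,5,4)
C 0-1 [J2]: (8,5,5)
P 0-4 [J1]: (8,6,5)
C 7-0 [J2]: (8,6,6)
P 6-7 [J1]: (8,7,6)
R 5-6 [J1]: (8,8,6)
Grübler: 3·7 − 2·8 − 6 = -1

M = -1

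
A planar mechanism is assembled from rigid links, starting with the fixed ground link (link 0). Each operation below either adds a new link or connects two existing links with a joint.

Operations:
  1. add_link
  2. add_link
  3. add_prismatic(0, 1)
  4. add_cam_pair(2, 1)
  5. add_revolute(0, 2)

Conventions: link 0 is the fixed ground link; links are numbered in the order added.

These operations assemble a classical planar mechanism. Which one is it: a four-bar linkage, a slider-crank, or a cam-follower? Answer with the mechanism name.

links: 3 (incl. ground); joints: 1 revolute, 1 prismatic, 1 higher (cam) pair, forming one closed loop
3 links, revolute + prismatic + higher pair in one loop → cam-follower

cam-follower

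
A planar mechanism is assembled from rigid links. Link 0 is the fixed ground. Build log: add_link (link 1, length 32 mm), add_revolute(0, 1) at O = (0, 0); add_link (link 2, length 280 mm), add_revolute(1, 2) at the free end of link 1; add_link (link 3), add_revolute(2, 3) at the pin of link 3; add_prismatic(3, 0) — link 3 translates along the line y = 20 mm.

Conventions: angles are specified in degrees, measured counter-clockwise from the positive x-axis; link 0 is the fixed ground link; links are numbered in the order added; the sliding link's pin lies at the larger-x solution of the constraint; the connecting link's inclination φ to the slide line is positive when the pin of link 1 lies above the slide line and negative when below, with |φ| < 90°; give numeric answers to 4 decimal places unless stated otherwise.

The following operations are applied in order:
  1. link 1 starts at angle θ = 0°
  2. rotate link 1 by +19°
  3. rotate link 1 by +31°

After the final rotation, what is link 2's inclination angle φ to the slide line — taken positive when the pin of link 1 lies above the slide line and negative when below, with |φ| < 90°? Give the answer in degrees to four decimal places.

geometry: r = 32 mm, L = 280 mm, e = 20 mm; θ starts at 0°
rotate link 1 by +19°: θ ← 0° +19° = 19°
rotate link 1 by +31°: θ ← 19° +31° = 50°
h = r sin θ − e = 24.513422 − 20 = 4.513422
sin φ = h / L = 4.513422 / 280 = 0.01611936
φ = arcsin(0.01611936) = 0.923612°

0.9236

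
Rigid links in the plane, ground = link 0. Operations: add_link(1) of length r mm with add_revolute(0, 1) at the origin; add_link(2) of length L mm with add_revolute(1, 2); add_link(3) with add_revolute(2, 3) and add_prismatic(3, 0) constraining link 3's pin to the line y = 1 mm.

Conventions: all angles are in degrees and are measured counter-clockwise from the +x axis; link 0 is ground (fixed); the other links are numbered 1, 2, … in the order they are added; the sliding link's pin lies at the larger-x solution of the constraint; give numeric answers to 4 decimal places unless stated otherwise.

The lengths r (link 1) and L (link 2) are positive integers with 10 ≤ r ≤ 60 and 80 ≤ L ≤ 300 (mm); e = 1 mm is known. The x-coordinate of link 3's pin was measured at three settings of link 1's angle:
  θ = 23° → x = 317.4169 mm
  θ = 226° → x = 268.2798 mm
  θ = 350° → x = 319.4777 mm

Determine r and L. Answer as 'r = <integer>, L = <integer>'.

constraint per measurement: (x − r cos θ)² + (r sin θ − e)² = L²
subtracting the θ₁ and θ₂ equations cancels the r² and L² terms:
r = (x₁² − x₂²) / (2[(x₁cos θ₁ + e sin θ₁) − (x₂cos θ₂ + e sin θ₂)]) = 30.0000 → r = 30
L² = (x₁ − r cos θ₁)² + (r sin θ₁ − e)² = 84100.0167 → L = 290.0000 → L = 290
check at θ₃=350°: x = 319.4777 (printed 319.4777) ✓

r = 30, L = 290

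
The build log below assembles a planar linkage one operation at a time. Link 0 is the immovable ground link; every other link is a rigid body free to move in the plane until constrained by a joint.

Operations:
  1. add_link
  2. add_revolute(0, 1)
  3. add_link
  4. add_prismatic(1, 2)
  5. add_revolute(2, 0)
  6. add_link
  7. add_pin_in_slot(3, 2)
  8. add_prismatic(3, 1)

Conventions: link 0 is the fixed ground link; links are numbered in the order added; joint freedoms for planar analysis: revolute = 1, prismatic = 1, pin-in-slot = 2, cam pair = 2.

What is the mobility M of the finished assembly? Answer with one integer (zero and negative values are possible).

ground; <1,0,0>
#1 <2,0,0>
R:0↔1 J1 <2,1,0>
#2 <3,1,0>
P:1↔2 J1 <3,2,0>
R:2↔0 J1 <3,3,0>
#3 <4,3,0>
PS:3↔2 J2 <4,3,1>
P:3↔1 J1 <4,4,1>
3×3 − 2×4 − 1×1 = 0

M = 0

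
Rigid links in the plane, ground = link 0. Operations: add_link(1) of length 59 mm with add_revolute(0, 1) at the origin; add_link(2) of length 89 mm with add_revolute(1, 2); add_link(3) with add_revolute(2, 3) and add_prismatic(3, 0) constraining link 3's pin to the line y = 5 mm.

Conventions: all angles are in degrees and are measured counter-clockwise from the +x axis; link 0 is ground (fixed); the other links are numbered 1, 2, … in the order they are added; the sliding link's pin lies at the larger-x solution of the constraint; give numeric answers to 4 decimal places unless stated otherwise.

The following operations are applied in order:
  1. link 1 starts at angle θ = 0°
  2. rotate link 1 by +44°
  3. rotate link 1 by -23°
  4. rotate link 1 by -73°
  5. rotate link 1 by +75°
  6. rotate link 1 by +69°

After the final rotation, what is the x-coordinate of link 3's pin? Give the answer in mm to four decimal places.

geometry: r = 59 mm, L = 89 mm, e = 5 mm; θ starts at 0°
rotate link 1 by +44°: θ ← 0° +44° = 44°
rotate link 1 by -23°: θ ← 44° -23° = 21°
rotate link 1 by -73°: θ ← 21° -73° = -52°
rotate link 1 by +75°: θ ← -52° +75° = 23°
rotate link 1 by +69°: θ ← 23° +69° = 92°
crank pin P = (r cos θ, r sin θ) = (-2.059070, 58.964059)
h = r sin θ − e = 58.964059 − 5 = 53.964059
x = r cos θ + √(L² − h²) = -2.059070 + 70.773444 = 68.714374

68.7144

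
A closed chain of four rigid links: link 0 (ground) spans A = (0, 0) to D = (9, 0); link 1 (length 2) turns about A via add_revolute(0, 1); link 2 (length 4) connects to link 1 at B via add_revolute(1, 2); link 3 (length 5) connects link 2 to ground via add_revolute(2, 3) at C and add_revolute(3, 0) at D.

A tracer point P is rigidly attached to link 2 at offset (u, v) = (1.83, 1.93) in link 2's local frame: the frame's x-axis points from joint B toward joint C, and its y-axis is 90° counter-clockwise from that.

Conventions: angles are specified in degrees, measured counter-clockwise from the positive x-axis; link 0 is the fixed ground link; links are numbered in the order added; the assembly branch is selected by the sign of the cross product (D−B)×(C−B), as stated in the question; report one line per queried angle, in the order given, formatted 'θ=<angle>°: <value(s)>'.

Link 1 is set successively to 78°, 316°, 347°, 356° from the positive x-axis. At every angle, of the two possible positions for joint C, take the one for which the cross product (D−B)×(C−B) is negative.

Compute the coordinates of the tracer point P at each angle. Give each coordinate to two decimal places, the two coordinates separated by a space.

A=(0,0), D=(9.00,0)
θ=78°: B = A + 2.00·(cos78°, sin78°) = (0.4158, 1.9563)
θ=78°: |BD| = 8.8043
θ=78°: circle(B,4.00) ∩ circle(D,5.00): a=3.8910, h=0.9273
θ=78°:   candidates: C₊=(4.4156,1.9959) cross=8.165; C₋=(4.0035,0.1876) cross=-8.165
θ=78°:   branch - wants cross < 0 → take C=(4.0035,0.1876) (cross=-8.165)
θ=78°: ex = (C−B)/|BC| = (0.8969,-0.4422); ey = (0.4422,0.8969)
θ=78°: P = B + 1.83·ex + 1.93·ey = (2.9106,2.8782)
θ=316°: B = A + 2.00·(cos316°, sin316°) = (1.4387, -1.3893)
θ=316°: |BD| = 7.6879
θ=316°: circle(B,4.00) ∩ circle(D,5.00): a=3.2586, h=2.3198
θ=316°:   candidates: C₊=(4.2244,1.4812) cross=17.834; C₋=(5.0629,-3.0820) cross=-17.834
θ=316°:   branch - wants cross < 0 → take C=(5.0629,-3.0820) (cross=-17.834)
θ=316°: ex = (C−B)/|BC| = (0.9060,-0.4232); ey = (0.4232,0.9060)
θ=316°: P = B + 1.83·ex + 1.93·ey = (3.9135,-0.4151)
θ=347°: B = A + 2.00·(cos347°, sin347°) = (1.9487, -0.4499)
θ=347°: |BD| = 7.0656
θ=347°: circle(B,4.00) ∩ circle(D,5.00): a=2.8959, h=2.7593
θ=347°:   candidates: C₊=(4.6631,2.4882) cross=19.496; C₋=(5.0145,-3.0192) cross=-19.496
θ=347°:   branch - wants cross < 0 → take C=(5.0145,-3.0192) (cross=-19.496)
θ=347°: ex = (C−B)/|BC| = (0.7664,-0.6423); ey = (0.6423,0.7664)
θ=347°: P = B + 1.83·ex + 1.93·ey = (4.5910,-0.1461)
θ=356°: B = A + 2.00·(cos356°, sin356°) = (1.9951, -0.1395)
θ=356°: |BD| = 7.0063
θ=356°: circle(B,4.00) ∩ circle(D,5.00): a=2.8608, h=2.7956
θ=356°:   candidates: C₊=(4.7997,2.7125) cross=19.587; C₋=(4.9111,-2.8776) cross=-19.587
θ=356°:   branch - wants cross < 0 → take C=(4.9111,-2.8776) (cross=-19.587)
θ=356°: ex = (C−B)/|BC| = (0.7290,-0.6845); ey = (0.6845,0.7290)
θ=356°: P = B + 1.83·ex + 1.93·ey = (4.6503,0.0147)

θ=78°: 2.91 2.88
θ=316°: 3.91 -0.42
θ=347°: 4.59 -0.15
θ=356°: 4.65 0.01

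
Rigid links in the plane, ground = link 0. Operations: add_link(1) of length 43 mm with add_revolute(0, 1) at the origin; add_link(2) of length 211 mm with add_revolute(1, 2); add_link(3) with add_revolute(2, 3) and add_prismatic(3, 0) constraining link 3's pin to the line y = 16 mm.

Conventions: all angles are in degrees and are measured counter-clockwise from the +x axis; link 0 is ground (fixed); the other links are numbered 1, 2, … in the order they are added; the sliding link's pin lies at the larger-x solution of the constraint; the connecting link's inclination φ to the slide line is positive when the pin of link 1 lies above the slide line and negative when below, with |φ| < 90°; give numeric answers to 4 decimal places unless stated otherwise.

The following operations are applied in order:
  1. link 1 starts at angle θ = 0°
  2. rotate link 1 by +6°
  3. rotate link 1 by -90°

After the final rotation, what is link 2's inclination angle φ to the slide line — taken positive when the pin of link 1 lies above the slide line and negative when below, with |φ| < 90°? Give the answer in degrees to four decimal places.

geometry: r = 43 mm, L = 211 mm, e = 16 mm; θ starts at 0°
rotate link 1 by +6°: θ ← 0° +6° = 6°
rotate link 1 by -90°: θ ← 6° -90° = -84°
h = r sin θ − e = -42.764442 − 16 = -58.764442
sin φ = h / L = -58.764442 / 211 = -0.27850446
φ = arcsin(-0.27850446) = -16.170967°

-16.1710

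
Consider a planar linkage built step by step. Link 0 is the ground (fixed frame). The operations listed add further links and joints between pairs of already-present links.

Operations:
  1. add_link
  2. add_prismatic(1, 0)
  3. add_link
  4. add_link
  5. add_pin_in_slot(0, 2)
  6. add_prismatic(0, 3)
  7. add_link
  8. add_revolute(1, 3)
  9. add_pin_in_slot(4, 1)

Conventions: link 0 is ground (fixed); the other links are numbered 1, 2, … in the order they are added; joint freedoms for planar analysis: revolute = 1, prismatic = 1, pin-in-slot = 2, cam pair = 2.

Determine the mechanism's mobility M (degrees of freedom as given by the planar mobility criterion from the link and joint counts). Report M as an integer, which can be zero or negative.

ground; <1,0,0>
#1 <2,0,0>
P:1↔0 J1 <2,1,0>
#2 <3,1,0>
#3 <4,1,0>
PS:0↔2 J2 <4,1,1>
P:0↔3 J1 <4,2,1>
#4 <5,2,1>
R:1↔3 J1 <5,3,1>
PS:4↔1 J2 <5,3,2>
3×4 − 2×3 − 1×2 = 4

M = 4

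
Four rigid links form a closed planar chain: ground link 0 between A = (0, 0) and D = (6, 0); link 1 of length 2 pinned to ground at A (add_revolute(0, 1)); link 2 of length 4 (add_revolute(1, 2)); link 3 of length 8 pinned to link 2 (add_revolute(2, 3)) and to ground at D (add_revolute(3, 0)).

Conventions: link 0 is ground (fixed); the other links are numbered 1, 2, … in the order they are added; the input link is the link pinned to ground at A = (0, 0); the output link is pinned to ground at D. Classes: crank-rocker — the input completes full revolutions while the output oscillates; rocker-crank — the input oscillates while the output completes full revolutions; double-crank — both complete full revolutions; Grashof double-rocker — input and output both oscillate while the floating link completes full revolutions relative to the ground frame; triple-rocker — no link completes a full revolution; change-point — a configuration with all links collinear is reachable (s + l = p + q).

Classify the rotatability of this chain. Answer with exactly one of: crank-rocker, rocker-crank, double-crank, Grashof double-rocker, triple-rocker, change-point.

lengths: ground=6, input=2, coupler=4, output=8
sorted: s=2 (shortest), l=8 (longest), p+q=10
s + l = 10 vs p + q = 10
s + l = p + q → change-point (collinear configuration reachable)

change-point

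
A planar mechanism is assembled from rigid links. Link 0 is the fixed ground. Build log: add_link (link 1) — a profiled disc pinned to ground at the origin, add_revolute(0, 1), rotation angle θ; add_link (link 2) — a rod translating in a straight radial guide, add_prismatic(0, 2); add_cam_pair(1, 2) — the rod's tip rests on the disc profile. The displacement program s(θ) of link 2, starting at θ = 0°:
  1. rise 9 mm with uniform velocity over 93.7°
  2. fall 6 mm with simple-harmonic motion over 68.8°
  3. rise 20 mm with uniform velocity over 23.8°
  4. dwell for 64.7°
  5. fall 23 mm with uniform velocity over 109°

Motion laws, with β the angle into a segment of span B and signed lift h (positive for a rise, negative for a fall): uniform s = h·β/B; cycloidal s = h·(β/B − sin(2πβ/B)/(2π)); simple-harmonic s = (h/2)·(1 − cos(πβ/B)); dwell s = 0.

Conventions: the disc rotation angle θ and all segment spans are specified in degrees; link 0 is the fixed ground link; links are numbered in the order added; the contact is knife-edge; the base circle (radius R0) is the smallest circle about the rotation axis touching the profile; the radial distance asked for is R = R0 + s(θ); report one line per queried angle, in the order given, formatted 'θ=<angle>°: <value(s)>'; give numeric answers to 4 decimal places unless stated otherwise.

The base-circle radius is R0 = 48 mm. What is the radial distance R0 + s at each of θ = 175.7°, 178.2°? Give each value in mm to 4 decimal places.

seg 1 [0°–93.7°] uniform, h=9: full span → s += 9 → s = 9.0000
seg 2 [93.7°–162.5°] simple-harmonic, h=-6: full span → s += -6 → s = 3.0000
seg 3 [162.5°–186.3°] uniform, h=20: θ=175.7° here. β=13.2, B=23.8. 20·13.2/23.8 = 11.0924 → s = 14.0924
seg 3 [162.5°–186.3°] uniform, h=20: θ=178.2° here. β=15.7, B=23.8. 20·15.7/23.8 = 13.1933 → s = 16.1933
θ=175.7°: R = R0 + s = 48 + 14.0924 = 62.0924
θ=178.2°: R = R0 + s = 48 + 16.1933 = 64.1933

θ=175.7°: 62.0924
θ=178.2°: 64.1933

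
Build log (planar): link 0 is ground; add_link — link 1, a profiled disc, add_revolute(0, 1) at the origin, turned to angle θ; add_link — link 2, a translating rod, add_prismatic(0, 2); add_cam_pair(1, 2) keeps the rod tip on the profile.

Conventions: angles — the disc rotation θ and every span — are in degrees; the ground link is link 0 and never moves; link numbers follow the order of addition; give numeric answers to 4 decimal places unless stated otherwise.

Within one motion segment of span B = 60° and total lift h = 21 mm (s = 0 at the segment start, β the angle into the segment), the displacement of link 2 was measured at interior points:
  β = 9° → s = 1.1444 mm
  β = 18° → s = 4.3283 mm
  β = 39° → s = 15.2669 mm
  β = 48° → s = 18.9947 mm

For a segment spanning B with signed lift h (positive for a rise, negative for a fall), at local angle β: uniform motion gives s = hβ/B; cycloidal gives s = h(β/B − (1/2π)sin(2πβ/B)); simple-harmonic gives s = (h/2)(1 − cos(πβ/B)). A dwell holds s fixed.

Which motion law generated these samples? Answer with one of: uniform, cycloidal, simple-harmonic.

candidates at β/B = r: uniform s = h·r (linear in β); cycloidal s = h·(r − sin(2πr)/(2π)); simple-harmonic s = (h/2)(1 − cos(πr))
β=9°: printed 1.1444 | uniform 3.1500, cycloidal 0.4461, simple-harmonic 1.1444
β=18°: printed 4.3283 | uniform 6.3000, cycloidal 3.1213, simple-harmonic 4.3283
β=39°: printed 15.2669 | uniform 13.6500, cycloidal 16.3539, simple-harmonic 15.2669
β=48°: printed 18.9947 | uniform 16.8000, cycloidal 19.9787, simple-harmonic 18.9947
only one law matches every sample → simple-harmonic

simple-harmonic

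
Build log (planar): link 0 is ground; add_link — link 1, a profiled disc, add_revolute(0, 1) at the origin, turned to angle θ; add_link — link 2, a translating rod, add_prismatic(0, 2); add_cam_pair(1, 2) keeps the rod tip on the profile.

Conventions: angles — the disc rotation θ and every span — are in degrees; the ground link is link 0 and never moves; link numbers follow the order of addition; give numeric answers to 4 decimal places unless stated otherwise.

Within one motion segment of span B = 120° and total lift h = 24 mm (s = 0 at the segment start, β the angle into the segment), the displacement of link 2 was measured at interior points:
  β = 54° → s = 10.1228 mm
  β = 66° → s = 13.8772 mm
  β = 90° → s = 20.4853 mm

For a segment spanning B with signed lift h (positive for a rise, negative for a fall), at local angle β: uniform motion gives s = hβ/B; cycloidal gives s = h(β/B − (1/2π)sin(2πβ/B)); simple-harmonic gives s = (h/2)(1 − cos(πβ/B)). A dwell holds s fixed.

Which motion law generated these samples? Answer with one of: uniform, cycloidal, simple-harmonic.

candidates at β/B = r: uniform s = h·r (linear in β); cycloidal s = h·(r − sin(2πr)/(2π)); simple-harmonic s = (h/2)(1 − cos(πr))
β=54°: printed 10.1228 | uniform 10.8000, cycloidal 9.6196, simple-harmonic 10.1228
β=66°: printed 13.8772 | uniform 13.2000, cycloidal 14.3804, simple-harmonic 13.8772
β=90°: printed 20.4853 | uniform 18.0000, cycloidal 21.8197, simple-harmonic 20.4853
only one law matches every sample → simple-harmonic

simple-harmonic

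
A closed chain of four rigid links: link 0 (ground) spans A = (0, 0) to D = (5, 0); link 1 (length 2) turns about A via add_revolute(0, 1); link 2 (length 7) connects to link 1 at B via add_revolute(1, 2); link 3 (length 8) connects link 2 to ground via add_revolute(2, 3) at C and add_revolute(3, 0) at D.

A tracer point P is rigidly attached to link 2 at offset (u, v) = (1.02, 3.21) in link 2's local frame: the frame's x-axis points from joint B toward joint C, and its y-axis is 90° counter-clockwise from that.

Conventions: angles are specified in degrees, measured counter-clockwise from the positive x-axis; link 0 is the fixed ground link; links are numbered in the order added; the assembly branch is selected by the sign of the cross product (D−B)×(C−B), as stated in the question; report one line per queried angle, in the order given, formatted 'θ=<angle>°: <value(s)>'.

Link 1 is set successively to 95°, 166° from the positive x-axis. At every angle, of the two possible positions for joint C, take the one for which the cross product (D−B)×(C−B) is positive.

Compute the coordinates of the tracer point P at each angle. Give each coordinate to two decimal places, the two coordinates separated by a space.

A=(0,0), D=(5.00,0)
θ=95°: B = A + 2.00·(cos95°, sin95°) = (-0.1743, 1.9924)
θ=95°: |BD| = 5.5446
θ=95°: circle(B,7.00) ∩ circle(D,8.00): a=1.4197, h=6.8545
θ=95°:   candidates: C₊=(3.6136,7.8790) cross=38.006; C₋=(-1.3125,-4.9145) cross=-38.006
θ=95°:   branch + wants cross > 0 → take C=(3.6136,7.8790) (cross=38.006)
θ=95°: ex = (C−B)/|BC| = (0.5411,0.8409); ey = (-0.8409,0.5411)
θ=95°: P = B + 1.02·ex + 3.21·ey = (-2.3218,4.5872)
θ=166°: B = A + 2.00·(cos166°, sin166°) = (-1.9406, 0.4838)
θ=166°: |BD| = 6.9574
θ=166°: circle(B,7.00) ∩ circle(D,8.00): a=2.4007, h=6.5754
θ=166°:   candidates: C₊=(0.9116,6.8764) cross=45.748; C₋=(-0.0029,-6.2426) cross=-45.748
θ=166°:   branch + wants cross > 0 → take C=(0.9116,6.8764) (cross=45.748)
θ=166°: ex = (C−B)/|BC| = (0.4075,0.9132); ey = (-0.9132,0.4075)
θ=166°: P = B + 1.02·ex + 3.21·ey = (-4.4564,2.7233)

θ=95°: -2.32 4.59
θ=166°: -4.46 2.72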